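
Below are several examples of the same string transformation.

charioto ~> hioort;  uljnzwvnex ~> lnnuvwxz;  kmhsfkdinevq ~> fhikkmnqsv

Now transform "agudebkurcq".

Looking at the pairs, the operation is to sort the characters into alphabetical order, then delete the first 2 characters.
On "agudebkurcq": the first step gives "abcdegkqruu", and the second then gives "cdegkqruu".

cdegkqruu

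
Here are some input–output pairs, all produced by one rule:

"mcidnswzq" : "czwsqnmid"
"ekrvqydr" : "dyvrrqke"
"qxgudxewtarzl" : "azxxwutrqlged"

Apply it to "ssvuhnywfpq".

The transformation: sort the characters into reverse alphabetical order, then move the last character to the front.
Working it through for "ssvuhnywfpq": intermediate "ywvussqpnhf", final "fywvussqpnh".

fywvussqpnh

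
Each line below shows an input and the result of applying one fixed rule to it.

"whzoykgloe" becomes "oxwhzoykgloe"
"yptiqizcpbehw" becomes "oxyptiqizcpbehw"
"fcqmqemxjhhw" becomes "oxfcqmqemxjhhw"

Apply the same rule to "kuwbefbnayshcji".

Looking at the pairs, the operation is to prepend "ox".
Doing the same to "kuwbefbnayshcji": "oxkuwbefbnayshcji".

oxkuwbefbnayshcji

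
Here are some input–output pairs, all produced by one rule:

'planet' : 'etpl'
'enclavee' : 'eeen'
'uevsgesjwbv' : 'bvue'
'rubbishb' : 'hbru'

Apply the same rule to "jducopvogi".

What's happening: move the last 2 characters to the front (rotate right by 2), then keep only the first 4 characters.
Starting from "jducopvogi": after the first operation, "gijducopvo"; after the second, "gijd".

gijd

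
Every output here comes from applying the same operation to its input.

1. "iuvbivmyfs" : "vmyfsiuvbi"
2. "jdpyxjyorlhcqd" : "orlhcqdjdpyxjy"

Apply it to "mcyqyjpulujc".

pulujcmcyqyj

The rule is to swap the front and back halves of the string.
So "mcyqyjpulujc" becomes "pulujcmcyqyj".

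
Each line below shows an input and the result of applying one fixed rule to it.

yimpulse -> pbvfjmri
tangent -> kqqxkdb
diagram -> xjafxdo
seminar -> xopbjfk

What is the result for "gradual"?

Looking at the pairs, the operation is to shift every letter 3 places backward in the alphabet (wrapping around), then move the last 2 characters to the front (rotate right by 2).
Applying both steps to "gradual": "doxarxi", then "xidoxar".

xidoxar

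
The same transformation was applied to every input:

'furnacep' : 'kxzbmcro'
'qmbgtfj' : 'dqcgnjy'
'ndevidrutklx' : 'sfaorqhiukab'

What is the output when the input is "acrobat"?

The rule is to shift every letter 3 places backward in the alphabet (wrapping around), then move the first 3 characters to the end (rotate left by 3).
Applying both steps to "acrobat": "xzolyxq", then "lyxqxzo".

lyxqxzo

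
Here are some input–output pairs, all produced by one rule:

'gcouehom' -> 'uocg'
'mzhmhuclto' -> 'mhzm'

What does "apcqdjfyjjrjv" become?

qcpa

The pattern: reverse the string, then keep only the last 4 characters.
Starting from "apcqdjfyjjrjv": after the first operation, "vjrjjyfjdqcpa"; after the second, "qcpa".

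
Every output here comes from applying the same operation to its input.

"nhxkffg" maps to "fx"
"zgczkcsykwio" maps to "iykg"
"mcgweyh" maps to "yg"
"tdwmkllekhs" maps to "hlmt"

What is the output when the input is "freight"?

Each output is the input with this applied: reverse the string, then keep one character in every 3, starting at position 2 (positions 2nd, 5th, 8th, ...).
On "freight": the first step gives "thgierf", and the second then gives "he".
(Check on "tdwmkllekhs": → "shkellkmwdt" → "hlmt" ✓)

he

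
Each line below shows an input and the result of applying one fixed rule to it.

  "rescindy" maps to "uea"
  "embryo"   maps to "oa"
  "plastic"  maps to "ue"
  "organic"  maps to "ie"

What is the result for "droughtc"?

Each output is the input with this applied: shift every letter 2 places forward in the alphabet (wrapping around), then keep only the vowels.
"droughtc" → "ftqwijve" → "ie".
(Check on "plastic": → "rncuvke" → "ue" ✓)

ie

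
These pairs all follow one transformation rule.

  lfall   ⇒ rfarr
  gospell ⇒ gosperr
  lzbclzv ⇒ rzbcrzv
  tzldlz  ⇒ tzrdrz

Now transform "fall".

The pattern: replace every "l" with "r".
For "fall" the result is "farr".

farr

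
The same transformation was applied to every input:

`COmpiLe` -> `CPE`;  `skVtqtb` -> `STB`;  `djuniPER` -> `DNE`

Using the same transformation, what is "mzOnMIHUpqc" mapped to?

Looking at the pairs, the operation is to keep one character in every 3, starting at position 1 (positions 1st, 4th, 7th, ...), then convert every letter to uppercase.
For "mzOnMIHUpqc", step one produces "mnHq"; step two turns that into "MNHQ".

MNHQ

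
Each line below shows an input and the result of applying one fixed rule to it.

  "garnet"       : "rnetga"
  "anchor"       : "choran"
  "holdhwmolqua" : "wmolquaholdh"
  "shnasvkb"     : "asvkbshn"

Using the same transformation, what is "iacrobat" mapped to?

What's happening: swap the front and back halves of the string, then move the last character to the front.
Working it through for "iacrobat": intermediate "obatiacr", final "robatiac".
(Check on "shnasvkb": → "svkbshna" → "asvkbshn" ✓)

robatiac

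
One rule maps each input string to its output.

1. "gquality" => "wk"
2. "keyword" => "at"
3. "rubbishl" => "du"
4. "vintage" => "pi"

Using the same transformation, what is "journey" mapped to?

wg

The rule is to shift every letter 2 places forward in the alphabet (wrapping around), then keep one character in every 3, starting at position 3 (positions 3rd, 6th, 9th, ...).
On "journey" that produces "wg".
(Check on "keyword": → "mgayqtf" → "at" ✓)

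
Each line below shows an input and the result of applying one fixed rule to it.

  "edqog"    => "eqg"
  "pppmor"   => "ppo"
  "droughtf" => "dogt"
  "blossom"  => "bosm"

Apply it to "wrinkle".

wike

The rule is to keep every other character starting from the first (positions 1st, 3rd, 5th, ...).
Doing the same to "wrinkle": "wike".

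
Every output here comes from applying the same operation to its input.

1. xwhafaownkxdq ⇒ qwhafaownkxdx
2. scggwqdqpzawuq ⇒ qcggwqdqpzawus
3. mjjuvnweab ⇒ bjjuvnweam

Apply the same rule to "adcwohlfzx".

xdcwohlfza

The rule is to swap the first and last characters.
Doing the same to "adcwohlfzx": "xdcwohlfza".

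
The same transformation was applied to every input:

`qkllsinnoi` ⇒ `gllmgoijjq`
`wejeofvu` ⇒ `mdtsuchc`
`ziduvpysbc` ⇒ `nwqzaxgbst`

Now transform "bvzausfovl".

Each output is the input with this applied: shift every letter 2 places backward in the alphabet (wrapping around), then swap the front and back halves of the string.
Applying both steps to "bvzausfovl": "ztxysqdmtj", then "qdmtjztxys".

qdmtjztxys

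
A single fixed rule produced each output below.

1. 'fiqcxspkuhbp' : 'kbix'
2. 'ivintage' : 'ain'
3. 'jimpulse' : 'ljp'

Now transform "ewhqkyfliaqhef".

iheqf

Rule — swap the front and back halves of the string, then keep one character in every 3, starting at position 2 (positions 2nd, 5th, 8th, ...).
On "ewhqkyfliaqhef" that produces "iheqf".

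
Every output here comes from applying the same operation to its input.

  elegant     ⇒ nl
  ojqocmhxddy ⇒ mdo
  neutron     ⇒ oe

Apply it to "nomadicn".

in

Looking at the pairs, the operation is to move the first 3 characters to the end (rotate left by 3), then keep one character in every 3, starting at position 3 (positions 3rd, 6th, 9th, ...).
Applying both steps to "nomadicn": "adicnnom", then "in".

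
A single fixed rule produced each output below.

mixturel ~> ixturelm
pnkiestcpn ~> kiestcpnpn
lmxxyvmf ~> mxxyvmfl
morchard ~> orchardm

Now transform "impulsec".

Rule — swap the front and back halves of the string, then move the last 3 characters to the front (rotate right by 3).
Working it through for "impulsec": intermediate "lsecimpu", final "mpulseci".

mpulseci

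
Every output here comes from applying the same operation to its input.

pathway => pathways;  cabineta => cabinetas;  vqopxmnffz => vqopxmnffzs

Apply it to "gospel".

gospels

What's happening: append "s".
So "gospel" becomes "gospels".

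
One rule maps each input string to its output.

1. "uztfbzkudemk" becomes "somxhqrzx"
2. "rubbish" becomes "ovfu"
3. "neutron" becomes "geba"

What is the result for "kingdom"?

In each case the input is transformed by: shift every letter 13 places forward in the alphabet (wrapping around) — i.e. ROT13, then delete the first 3 characters.
Doing the same to "kingdom": "tqbz".

tqbz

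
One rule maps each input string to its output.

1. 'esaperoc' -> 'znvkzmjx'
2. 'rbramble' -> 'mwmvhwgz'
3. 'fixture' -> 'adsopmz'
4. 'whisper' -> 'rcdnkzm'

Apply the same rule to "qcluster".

The transformation: shift every letter 5 places backward in the alphabet (wrapping around).
Doing the same to "qcluster": "lxgpnozm".

lxgpnozm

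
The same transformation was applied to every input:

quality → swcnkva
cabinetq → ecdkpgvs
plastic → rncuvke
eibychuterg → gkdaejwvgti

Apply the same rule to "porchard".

Each output is the input with this applied: shift every letter 2 places forward in the alphabet (wrapping around).
Doing the same to "porchard": "rqtejctf".

rqtejctf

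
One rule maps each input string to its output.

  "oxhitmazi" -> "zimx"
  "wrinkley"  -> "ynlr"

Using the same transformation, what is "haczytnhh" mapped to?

Looking at the pairs, the operation is to keep every other character starting from the second (positions 2nd, 4th, 6th, ...), then swap the first and last characters.
On "haczytnhh": the first step gives "azth", and the second then gives "hzta".
(Check on "oxhitmazi": → "ximz" → "zimx" ✓)

hzta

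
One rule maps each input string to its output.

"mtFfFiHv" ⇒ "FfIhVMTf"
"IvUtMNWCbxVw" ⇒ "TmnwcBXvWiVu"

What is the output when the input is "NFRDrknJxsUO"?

dRKNjXSuonfr

Rule — move the first 3 characters to the end (rotate left by 3), then flip the case of every letter.
On "NFRDrknJxsUO": the first step gives "DrknJxsUONFR", and the second then gives "dRKNjXSuonfr".
(Check on "mtFfFiHv": → "fFiHvmtF" → "FfIhVMTf" ✓)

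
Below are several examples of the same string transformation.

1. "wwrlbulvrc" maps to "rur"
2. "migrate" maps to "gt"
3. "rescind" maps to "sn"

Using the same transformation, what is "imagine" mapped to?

an

Each output is the input with this applied: keep one character in every 3, starting at position 3 (positions 3rd, 6th, 9th, ...).
Applying that to "imagine" gives "an".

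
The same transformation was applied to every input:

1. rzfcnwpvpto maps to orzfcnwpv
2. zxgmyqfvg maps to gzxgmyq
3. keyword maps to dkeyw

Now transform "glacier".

In each case the input is transformed by: move the last character to the front, then delete the last 2 characters.
Working it through for "glacier": intermediate "rglacie", final "rglac".
(Check on "keyword": → "dkeywor" → "dkeyw" ✓)

rglac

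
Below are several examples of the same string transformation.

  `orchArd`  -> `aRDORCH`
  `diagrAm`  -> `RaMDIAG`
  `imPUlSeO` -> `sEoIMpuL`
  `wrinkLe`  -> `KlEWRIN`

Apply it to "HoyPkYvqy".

VQYhOYpKy

The pattern: move the last 3 characters to the front (rotate right by 3), then flip the case of every letter.
For "HoyPkYvqy", step one produces "vqyHoyPkY"; step two turns that into "VQYhOYpKy".
(Check on "orchArd": → "Ardorch" → "aRDORCH" ✓)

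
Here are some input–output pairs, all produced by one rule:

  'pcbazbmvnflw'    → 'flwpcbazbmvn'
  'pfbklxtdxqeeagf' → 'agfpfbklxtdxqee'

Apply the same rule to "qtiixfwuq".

wuqqtiixf

The rule is to move the last 3 characters to the front (rotate right by 3).
So "qtiixfwuq" becomes "wuqqtiixf".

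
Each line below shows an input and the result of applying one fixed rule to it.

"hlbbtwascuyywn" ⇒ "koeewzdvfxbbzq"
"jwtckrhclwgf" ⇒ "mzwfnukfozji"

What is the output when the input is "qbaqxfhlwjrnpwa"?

The pattern: shift every letter 3 places forward in the alphabet (wrapping around).
For "qbaqxfhlwjrnpwa" the result is "tedtaikozmuqszd".

tedtaikozmuqszd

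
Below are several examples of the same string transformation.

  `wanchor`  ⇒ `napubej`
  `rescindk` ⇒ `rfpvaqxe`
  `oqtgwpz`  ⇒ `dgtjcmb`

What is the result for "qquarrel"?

dhneeryd

Looking at the pairs, the operation is to shift every letter 13 places forward in the alphabet (wrapping around) — i.e. ROT13, then move the first character to the end.
Starting from "qquarrel": after the first operation, "ddhneery"; after the second, "dhneeryd".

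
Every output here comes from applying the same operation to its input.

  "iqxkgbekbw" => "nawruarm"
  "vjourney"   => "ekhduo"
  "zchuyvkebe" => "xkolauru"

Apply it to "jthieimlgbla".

xyuycbwrbq

What's happening: delete the first 2 characters, then shift every letter 10 places backward in the alphabet (wrapping around).
For "jthieimlgbla" the result is "xyuycbwrbq".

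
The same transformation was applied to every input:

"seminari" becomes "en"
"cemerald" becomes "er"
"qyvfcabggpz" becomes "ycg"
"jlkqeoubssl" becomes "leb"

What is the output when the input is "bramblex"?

Rule — keep one character in every 3, starting at position 2 (positions 2nd, 5th, 8th, ...), then delete the last character.
On "bramblex": the first step gives "rbx", and the second then gives "rb".

rb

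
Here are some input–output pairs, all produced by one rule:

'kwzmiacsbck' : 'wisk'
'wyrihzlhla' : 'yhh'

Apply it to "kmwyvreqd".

What's happening: keep one character in every 3, starting at position 2 (positions 2nd, 5th, 8th, ...).
Doing the same to "kmwyvreqd": "mvq".

mvq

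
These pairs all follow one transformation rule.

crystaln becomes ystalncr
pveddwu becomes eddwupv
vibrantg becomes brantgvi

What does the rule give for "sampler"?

mplersa

In each case the input is transformed by: move the first 2 characters to the end (rotate left by 2).
Applying that to "sampler" gives "mplersa".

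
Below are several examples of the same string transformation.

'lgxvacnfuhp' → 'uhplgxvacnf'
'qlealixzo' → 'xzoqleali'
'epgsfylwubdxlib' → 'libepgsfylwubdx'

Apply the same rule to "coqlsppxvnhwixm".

ixmcoqlsppxvnhw

In each case the input is transformed by: move the last 3 characters to the front (rotate right by 3).
Applying that to "coqlsppxvnhwixm" gives "ixmcoqlsppxvnhw".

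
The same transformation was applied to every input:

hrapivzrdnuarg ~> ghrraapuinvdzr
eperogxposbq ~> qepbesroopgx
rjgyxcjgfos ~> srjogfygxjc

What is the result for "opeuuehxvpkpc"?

coppekupuvexh

What's happening: swap the first and last characters, then take characters alternately from the front and the back (1st, last, 2nd, 2nd-last, ...).
On "opeuuehxvpkpc": the first step gives "cpeuuehxvpkpo", and the second then gives "coppekupuvexh".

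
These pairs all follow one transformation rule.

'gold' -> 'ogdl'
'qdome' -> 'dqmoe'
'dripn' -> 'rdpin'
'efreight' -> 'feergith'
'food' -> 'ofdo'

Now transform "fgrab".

Each output is the input with this applied: swap each adjacent pair of characters (1↔2, 3↔4, ...).
"fgrab" → "gfarb".

gfarb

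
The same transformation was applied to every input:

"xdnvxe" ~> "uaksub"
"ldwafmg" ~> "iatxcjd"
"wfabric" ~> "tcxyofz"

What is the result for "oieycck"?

The transformation: shift every letter 3 places backward in the alphabet (wrapping around).
Doing the same to "oieycck": "lfbvzzh".

lfbvzzh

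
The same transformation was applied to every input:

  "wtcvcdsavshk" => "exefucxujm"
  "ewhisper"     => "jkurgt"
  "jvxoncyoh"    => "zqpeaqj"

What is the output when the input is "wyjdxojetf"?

lfzqlgvh

The rule is to shift every letter 2 places forward in the alphabet (wrapping around), then delete the first 2 characters.
Working it through for "wyjdxojetf": intermediate "yalfzqlgvh", final "lfzqlgvh".
(Check on "ewhisper": → "gyjkurgt" → "jkurgt" ✓)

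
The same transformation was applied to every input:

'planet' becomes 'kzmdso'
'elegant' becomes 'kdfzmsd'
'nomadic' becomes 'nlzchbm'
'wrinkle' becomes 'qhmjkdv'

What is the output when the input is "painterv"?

zhmsdquo

The pattern: move the first character to the end, then shift every letter 1 place backward in the alphabet (wrapping around).
Working it through for "painterv": intermediate "aintervp", final "zhmsdquo".
(Check on "elegant": → "legante" → "kdfzmsd" ✓)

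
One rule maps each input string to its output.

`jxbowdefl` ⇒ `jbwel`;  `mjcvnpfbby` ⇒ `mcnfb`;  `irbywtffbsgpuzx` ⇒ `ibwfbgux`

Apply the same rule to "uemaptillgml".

In each case the input is transformed by: keep every other character starting from the first (positions 1st, 3rd, 5th, ...).
Doing the same to "uemaptillgml": "umpilm".

umpilm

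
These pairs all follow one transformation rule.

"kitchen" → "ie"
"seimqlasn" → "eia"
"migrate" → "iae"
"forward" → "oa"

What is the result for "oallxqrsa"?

oaa

Rule — keep only the vowels.
"oallxqrsa" → "oaa".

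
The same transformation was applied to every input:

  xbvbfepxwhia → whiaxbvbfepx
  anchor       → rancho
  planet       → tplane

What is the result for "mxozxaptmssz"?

The rule is to swap the front and back halves of the string, then move the first 2 characters to the end (rotate left by 2).
On "mxozxaptmssz": the first step gives "ptmsszmxozxa", and the second then gives "msszmxozxapt".
(Check on "planet": → "netpla" → "tplane" ✓)

msszmxozxapt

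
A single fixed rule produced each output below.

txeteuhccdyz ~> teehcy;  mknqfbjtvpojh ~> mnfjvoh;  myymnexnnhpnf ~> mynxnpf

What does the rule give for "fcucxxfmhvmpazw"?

In each case the input is transformed by: keep every other character starting from the first (positions 1st, 3rd, 5th, ...).
Doing the same to "fcucxxfmhvmpazw": "fuxfhmaw".

fuxfhmaw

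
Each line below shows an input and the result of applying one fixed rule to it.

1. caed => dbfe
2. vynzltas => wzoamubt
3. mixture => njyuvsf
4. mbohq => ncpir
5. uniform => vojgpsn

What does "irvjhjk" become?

jswkikl

The rule is to shift every letter 1 place forward in the alphabet (wrapping around).
For "irvjhjk" the result is "jswkikl".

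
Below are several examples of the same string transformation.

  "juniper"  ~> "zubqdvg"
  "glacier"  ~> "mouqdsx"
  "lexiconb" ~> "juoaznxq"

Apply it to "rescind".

eouzpdq

Looking at the pairs, the operation is to shift every letter 12 places forward in the alphabet (wrapping around), then move the first 2 characters to the end (rotate left by 2).
Doing the same to "rescind": "eouzpdq".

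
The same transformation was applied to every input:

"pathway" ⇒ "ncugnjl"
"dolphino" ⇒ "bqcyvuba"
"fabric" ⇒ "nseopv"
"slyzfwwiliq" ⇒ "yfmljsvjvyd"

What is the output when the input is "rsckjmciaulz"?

fexpzwvphnmy

The rule is to swap each adjacent pair of characters (1↔2, 3↔4, ...), then shift every letter 13 places forward in the alphabet (wrapping around) — i.e. ROT13.
On "rsckjmciaulz": the first step gives "srkcmjicuazl", and the second then gives "fexpzwvphnmy".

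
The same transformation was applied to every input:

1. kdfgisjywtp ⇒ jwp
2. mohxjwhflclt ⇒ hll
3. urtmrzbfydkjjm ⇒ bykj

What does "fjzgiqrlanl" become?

Each output is the input with this applied: keep every other character starting from the first (positions 1st, 3rd, 5th, ...), then delete the first 3 characters.
For "fjzgiqrlanl", step one produces "fziral"; step two turns that into "ral".

ral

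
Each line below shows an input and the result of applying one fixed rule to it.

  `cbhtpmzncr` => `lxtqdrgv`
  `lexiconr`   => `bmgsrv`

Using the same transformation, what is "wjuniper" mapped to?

The pattern: shift every letter 4 places forward in the alphabet (wrapping around), then delete the first 2 characters.
For "wjuniper", step one produces "anyrmtiv"; step two turns that into "yrmtiv".

yrmtiv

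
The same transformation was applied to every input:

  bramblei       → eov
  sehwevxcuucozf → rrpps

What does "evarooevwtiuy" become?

ibiv

Looking at the pairs, the operation is to keep one character in every 3, starting at position 2 (positions 2nd, 5th, 8th, ...), then shift every letter 13 places forward in the alphabet (wrapping around) — i.e. ROT13.
Applying both steps to "evarooevwtiuy": "vovi", then "ibiv".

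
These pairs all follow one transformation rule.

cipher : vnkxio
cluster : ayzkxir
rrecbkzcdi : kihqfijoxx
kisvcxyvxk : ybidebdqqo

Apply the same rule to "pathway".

zncgevg

In each case the input is transformed by: shift every letter 6 places forward in the alphabet (wrapping around), then move the first 2 characters to the end (rotate left by 2).
On "pathway": the first step gives "vgzncge", and the second then gives "zncgevg".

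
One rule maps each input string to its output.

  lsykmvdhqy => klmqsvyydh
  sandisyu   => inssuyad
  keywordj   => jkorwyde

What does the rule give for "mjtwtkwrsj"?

Looking at the pairs, the operation is to sort the characters into alphabetical order, then move the first 2 characters to the end (rotate left by 2).
"mjtwtkwrsj" → "kmrsttwwjj".

kmrsttwwjj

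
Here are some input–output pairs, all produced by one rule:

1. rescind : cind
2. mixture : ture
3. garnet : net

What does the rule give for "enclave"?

lave

What's happening: delete the first 3 characters.
"enclave" → "lave".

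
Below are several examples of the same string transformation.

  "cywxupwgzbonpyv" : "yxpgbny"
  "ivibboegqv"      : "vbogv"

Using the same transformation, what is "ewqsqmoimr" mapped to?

wsmir

Looking at the pairs, the operation is to keep every other character starting from the second (positions 2nd, 4th, 6th, ...).
"ewqsqmoimr" → "wsmir".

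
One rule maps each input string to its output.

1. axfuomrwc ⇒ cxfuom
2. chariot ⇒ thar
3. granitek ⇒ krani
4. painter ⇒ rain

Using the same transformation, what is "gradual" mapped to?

Rule — swap the first and last characters, then delete the last 3 characters.
"gradual" → "lraduag" → "lrad".

lrad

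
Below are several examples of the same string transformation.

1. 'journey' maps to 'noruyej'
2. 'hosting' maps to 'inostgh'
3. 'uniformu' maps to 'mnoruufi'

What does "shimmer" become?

immrseh

What's happening: sort the characters into alphabetical order, then move the first 2 characters to the end (rotate left by 2).
"shimmer" → "immrseh".
(Check on "journey": → "ejnoruy" → "noruyej" ✓)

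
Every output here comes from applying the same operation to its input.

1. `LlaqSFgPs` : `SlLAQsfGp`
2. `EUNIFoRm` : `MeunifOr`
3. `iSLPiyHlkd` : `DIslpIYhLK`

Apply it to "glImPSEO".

In each case the input is transformed by: flip the case of every letter, then move the last character to the front.
For "glImPSEO", step one produces "GLiMpseo"; step two turns that into "oGLiMpse".

oGLiMpse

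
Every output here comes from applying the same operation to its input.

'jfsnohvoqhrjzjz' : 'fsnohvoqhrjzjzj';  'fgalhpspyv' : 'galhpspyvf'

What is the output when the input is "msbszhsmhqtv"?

sbszhsmhqtvm

The rule is to move the first character to the end.
On "msbszhsmhqtv" that produces "sbszhsmhqtvm".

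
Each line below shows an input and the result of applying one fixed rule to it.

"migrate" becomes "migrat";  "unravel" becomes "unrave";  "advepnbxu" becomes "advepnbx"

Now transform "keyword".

In each case the input is transformed by: delete the last character.
Applying that to "keyword" gives "keywor".

keywor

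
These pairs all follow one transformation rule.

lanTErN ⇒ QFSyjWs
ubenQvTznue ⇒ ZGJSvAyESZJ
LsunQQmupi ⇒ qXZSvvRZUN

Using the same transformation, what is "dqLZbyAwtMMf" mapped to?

IVqeGDfBYrrK

Looking at the pairs, the operation is to flip the case of every letter, then shift every letter 5 places forward in the alphabet (wrapping around).
"dqLZbyAwtMMf" → "DQlzBYaWTmmF" → "IVqeGDfBYrrK".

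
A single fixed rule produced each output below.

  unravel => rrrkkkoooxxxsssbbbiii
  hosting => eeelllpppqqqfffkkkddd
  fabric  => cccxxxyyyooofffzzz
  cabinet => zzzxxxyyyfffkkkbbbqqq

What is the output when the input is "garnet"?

The rule is to repeat every character 3 times, then shift every letter 3 places backward in the alphabet (wrapping around).
On "garnet": the first step gives "gggaaarrrnnneeettt", and the second then gives "dddxxxoookkkbbbqqq".
(Check on "cabinet": → "cccaaabbbiiinnneeettt" → "zzzxxxyyyfffkkkbbbqqq" ✓)

dddxxxoookkkbbbqqq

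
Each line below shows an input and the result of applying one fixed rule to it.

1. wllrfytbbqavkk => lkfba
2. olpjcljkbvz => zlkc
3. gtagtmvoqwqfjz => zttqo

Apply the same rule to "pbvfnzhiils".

What's happening: keep one character in every 3, starting at position 2 (positions 2nd, 5th, 8th, ...), then sort the characters into reverse alphabetical order.
Applying both steps to "pbvfnzhiils": "bnis", then "snib".

snib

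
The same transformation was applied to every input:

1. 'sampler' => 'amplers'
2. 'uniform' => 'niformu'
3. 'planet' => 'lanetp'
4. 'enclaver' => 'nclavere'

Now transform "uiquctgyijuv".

iquctgyijuvu

The rule is to move the first character to the end.
On "uiquctgyijuv" that produces "iquctgyijuvu".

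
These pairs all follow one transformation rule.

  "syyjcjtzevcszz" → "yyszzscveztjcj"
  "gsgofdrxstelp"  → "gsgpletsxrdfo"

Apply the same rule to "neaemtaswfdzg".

Looking at the pairs, the operation is to reverse the string, then move the last 3 characters to the front (rotate right by 3).
On "neaemtaswfdzg" that produces "aengzdfwsatme".

aengzdfwsatme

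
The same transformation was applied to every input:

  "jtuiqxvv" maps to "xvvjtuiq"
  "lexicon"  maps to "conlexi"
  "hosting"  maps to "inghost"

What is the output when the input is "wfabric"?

ricwfab

Looking at the pairs, the operation is to move the last 3 characters to the front (rotate right by 3).
On "wfabric" that produces "ricwfab".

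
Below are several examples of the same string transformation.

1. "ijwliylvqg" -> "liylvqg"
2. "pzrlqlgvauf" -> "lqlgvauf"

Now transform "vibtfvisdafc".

tfvisdafc

The pattern: delete the first 3 characters.
So "vibtfvisdafc" becomes "tfvisdafc".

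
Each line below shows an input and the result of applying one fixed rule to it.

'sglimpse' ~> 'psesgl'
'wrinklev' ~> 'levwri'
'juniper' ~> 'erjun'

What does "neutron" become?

onneu

Each output is the input with this applied: move the first 3 characters to the end (rotate left by 3), then delete the first 2 characters.
Working it through for "neutron": intermediate "tronneu", final "onneu".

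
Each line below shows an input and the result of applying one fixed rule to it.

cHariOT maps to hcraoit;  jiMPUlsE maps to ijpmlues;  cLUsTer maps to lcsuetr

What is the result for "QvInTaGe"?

The pattern: swap each adjacent pair of characters (1↔2, 3↔4, ...), then convert every letter to lowercase.
Applying both steps to "QvInTaGe": "vQnIaTeG", then "vqniateg".

vqniateg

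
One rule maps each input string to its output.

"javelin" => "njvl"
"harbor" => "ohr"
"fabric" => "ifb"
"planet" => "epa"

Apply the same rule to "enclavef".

The rule is to keep every other character starting from the first (positions 1st, 3rd, 5th, ...), then move the last character to the front.
Starting from "enclavef": after the first operation, "ecae"; after the second, "eeca".
(Check on "fabric": → "fbi" → "ifb" ✓)

eeca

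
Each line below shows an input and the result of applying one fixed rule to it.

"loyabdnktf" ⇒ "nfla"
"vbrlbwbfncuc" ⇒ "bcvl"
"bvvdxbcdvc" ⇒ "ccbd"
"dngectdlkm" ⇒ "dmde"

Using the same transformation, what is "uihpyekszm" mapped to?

kmup

Each output is the input with this applied: keep one character in every 3, starting at position 1 (positions 1st, 4th, 7th, ...), then swap the front and back halves of the string.
"uihpyekszm" → "upkm" → "kmup".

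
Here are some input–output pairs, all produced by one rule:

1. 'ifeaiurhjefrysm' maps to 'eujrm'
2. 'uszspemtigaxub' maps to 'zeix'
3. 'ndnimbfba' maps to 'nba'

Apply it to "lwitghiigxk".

Looking at the pairs, the operation is to keep one character in every 3, starting at position 3 (positions 3rd, 6th, 9th, ...).
"lwitghiigxk" → "ihg".

ihg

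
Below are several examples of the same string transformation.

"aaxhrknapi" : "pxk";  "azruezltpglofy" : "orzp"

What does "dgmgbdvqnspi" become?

imdn

What's happening: keep one character in every 3, starting at position 3 (positions 3rd, 6th, 9th, ...), then move the last character to the front.
So "dgmgbdvqnspi" becomes "imdn".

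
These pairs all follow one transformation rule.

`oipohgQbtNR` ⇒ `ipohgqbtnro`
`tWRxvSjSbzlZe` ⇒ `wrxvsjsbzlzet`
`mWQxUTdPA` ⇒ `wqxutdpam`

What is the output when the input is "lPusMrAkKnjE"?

pusmrakknjel

What's happening: move the first character to the end, then convert every letter to lowercase.
"lPusMrAkKnjE" → "PusMrAkKnjEl" → "pusmrakknjel".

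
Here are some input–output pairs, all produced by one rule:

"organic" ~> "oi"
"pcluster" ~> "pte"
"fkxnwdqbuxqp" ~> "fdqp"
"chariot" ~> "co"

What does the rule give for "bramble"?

What's happening: swap each adjacent pair of characters (1↔2, 3↔4, ...), then keep one character in every 3, starting at position 2 (positions 2nd, 5th, 8th, ...).
Doing the same to "bramble": "bl".
(Check on "chariot": → "hcraoit" → "co" ✓)

bl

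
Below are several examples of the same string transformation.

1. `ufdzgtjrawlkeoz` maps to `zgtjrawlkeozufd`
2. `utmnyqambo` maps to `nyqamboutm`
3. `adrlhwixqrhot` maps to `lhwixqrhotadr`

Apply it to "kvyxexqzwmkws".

xexqzwmkwskvy

The pattern: move the first 3 characters to the end (rotate left by 3).
Doing the same to "kvyxexqzwmkws": "xexqzwmkwskvy".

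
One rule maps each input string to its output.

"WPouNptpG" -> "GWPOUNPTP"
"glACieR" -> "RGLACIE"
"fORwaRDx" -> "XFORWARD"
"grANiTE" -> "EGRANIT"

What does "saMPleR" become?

The rule is to move the last character to the front, then convert every letter to uppercase.
"saMPleR" → "RsaMPle" → "RSAMPLE".
(Check on "WPouNptpG": → "GWPouNptp" → "GWPOUNPTP" ✓)

RSAMPLE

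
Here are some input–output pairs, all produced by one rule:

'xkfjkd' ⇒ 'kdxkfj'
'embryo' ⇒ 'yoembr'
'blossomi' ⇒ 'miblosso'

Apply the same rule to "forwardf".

The rule is to move the last 2 characters to the front (rotate right by 2).
Doing the same to "forwardf": "dfforwar".

dfforwar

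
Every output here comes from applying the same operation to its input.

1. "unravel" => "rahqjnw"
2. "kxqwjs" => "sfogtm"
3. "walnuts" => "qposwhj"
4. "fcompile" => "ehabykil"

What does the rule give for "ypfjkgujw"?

qfsulbfgc

What's happening: move the last 3 characters to the front (rotate right by 3), then shift every letter 4 places backward in the alphabet (wrapping around).
"ypfjkgujw" → "ujwypfjkg" → "qfsulbfgc".
(Check on "kxqwjs": → "wjskxq" → "sfogtm" ✓)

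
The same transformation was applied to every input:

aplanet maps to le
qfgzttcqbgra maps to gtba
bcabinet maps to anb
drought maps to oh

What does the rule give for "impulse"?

ps

Rule — move the first character to the end, then keep one character in every 3, starting at position 2 (positions 2nd, 5th, 8th, ...).
"impulse" → "mpulsei" → "ps".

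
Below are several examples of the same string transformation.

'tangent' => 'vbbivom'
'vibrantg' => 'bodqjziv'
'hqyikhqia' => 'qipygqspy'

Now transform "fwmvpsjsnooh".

The pattern: move the last 2 characters to the front (rotate right by 2), then shift every letter 8 places forward in the alphabet (wrapping around).
Applying that to "fwmvpsjsnooh" gives "wpneudxaravw".

wpneudxaravw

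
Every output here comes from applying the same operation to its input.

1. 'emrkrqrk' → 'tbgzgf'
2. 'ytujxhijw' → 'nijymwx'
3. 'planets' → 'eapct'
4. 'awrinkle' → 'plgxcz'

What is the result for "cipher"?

The pattern: delete the last 2 characters, then shift every letter 11 places backward in the alphabet (wrapping around).
Working it through for "cipher": intermediate "ciph", final "rxew".

rxew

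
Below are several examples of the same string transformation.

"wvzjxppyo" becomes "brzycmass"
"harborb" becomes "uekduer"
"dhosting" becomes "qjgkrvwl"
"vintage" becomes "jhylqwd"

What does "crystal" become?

dofubvw

Rule — move the last 2 characters to the front (rotate right by 2), then shift every letter 3 places forward in the alphabet (wrapping around).
On "crystal": the first step gives "alcryst", and the second then gives "dofubvw".
(Check on "vintage": → "gevinta" → "jhylqwd" ✓)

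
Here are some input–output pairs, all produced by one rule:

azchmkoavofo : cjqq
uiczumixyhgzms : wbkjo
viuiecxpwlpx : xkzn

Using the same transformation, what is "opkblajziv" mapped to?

qdlx

Rule — shift every letter 2 places forward in the alphabet (wrapping around), then keep one character in every 3, starting at position 1 (positions 1st, 4th, 7th, ...).
"opkblajziv" → "qrmdnclbkx" → "qdlx".
(Check on "azchmkoavofo": → "cbejomqcxqhq" → "cjqq" ✓)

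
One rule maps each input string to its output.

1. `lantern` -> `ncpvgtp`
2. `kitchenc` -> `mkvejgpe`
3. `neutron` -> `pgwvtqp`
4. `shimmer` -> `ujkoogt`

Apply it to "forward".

The rule is to shift every letter 2 places forward in the alphabet (wrapping around).
For "forward" the result is "hqtyctf".

hqtyctf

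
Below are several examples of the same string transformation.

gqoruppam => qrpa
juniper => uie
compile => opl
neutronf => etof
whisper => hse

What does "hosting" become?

otn

Looking at the pairs, the operation is to keep every other character starting from the second (positions 2nd, 4th, 6th, ...).
"hosting" → "otn".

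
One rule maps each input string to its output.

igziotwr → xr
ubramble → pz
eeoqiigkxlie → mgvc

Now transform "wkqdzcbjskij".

Each output is the input with this applied: shift every letter 2 places backward in the alphabet (wrapping around), then keep one character in every 3, starting at position 3 (positions 3rd, 6th, 9th, ...).
For "wkqdzcbjskij", step one produces "uiobxazhqigh"; step two turns that into "oaqh".

oaqh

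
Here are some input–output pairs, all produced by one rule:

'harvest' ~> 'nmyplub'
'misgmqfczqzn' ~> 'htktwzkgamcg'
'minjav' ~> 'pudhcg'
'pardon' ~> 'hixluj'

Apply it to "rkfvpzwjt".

The transformation: reverse the string, then shift every letter 6 places backward in the alphabet (wrapping around).
Starting from "rkfvpzwjt": after the first operation, "tjwzpvfkr"; after the second, "ndqtjpzel".
(Check on "minjav": → "vajnim" → "pudhcg" ✓)

ndqtjpzel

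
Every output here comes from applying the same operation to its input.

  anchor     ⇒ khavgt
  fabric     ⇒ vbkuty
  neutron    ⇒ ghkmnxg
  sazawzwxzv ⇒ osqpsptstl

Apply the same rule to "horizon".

ghsbkha

In each case the input is transformed by: shift every letter 7 places backward in the alphabet (wrapping around), then reverse the string.
On "horizon": the first step gives "ahkbshg", and the second then gives "ghsbkha".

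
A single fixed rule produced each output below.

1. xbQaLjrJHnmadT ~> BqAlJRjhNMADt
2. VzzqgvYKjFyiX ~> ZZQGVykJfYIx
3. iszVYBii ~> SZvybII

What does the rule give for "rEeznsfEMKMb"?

eEZNSFemkmB

Rule — delete the first character, then flip the case of every letter.
Working it through for "rEeznsfEMKMb": intermediate "EeznsfEMKMb", final "eEZNSFemkmB".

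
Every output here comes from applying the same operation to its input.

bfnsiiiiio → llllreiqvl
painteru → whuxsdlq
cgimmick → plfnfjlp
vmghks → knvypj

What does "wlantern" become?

whuqzodq

The rule is to shift every letter 3 places forward in the alphabet (wrapping around), then swap the front and back halves of the string.
For "wlantern" the result is "whuqzodq".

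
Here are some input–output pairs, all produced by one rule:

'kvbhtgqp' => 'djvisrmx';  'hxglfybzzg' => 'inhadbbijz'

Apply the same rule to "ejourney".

The pattern: shift every letter 2 places forward in the alphabet (wrapping around), then move the first 2 characters to the end (rotate left by 2).
On "ejourney": the first step gives "glqwtpga", and the second then gives "qwtpgagl".
(Check on "kvbhtgqp": → "mxdjvisr" → "djvisrmx" ✓)

qwtpgagl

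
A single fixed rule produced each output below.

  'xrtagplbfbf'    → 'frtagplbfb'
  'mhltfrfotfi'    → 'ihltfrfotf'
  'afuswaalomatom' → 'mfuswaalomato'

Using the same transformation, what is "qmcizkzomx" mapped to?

xmcizkzom

The pattern: delete the first character, then move the last character to the front.
For "qmcizkzomx" the result is "xmcizkzom".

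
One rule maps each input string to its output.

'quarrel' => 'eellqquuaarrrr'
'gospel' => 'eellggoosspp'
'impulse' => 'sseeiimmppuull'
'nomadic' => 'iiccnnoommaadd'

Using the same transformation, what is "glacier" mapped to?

eerrggllaaccii

Each output is the input with this applied: move the last 2 characters to the front (rotate right by 2), then double every character.
"glacier" → "erglaci" → "eerrggllaaccii".
(Check on "impulse": → "seimpul" → "sseeiimmppuull" ✓)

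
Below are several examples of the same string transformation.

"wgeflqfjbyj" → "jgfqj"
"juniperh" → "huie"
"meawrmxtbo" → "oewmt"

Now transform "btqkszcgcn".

In each case the input is transformed by: move the last 2 characters to the front (rotate right by 2), then keep every other character starting from the second (positions 2nd, 4th, 6th, ...).
Working it through for "btqkszcgcn": intermediate "cnbtqkszcg", final "ntkzg".

ntkzg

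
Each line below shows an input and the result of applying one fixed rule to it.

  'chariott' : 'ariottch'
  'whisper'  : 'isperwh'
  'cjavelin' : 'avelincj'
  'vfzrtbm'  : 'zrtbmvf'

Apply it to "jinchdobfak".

In each case the input is transformed by: move the first 2 characters to the end (rotate left by 2).
"jinchdobfak" → "nchdobfakji".

nchdobfakji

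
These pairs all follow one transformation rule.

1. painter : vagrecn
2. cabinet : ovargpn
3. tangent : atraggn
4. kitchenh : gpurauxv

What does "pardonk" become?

Each output is the input with this applied: move the first 2 characters to the end (rotate left by 2), then shift every letter 13 places forward in the alphabet (wrapping around) — i.e. ROT13.
So "pardonk" becomes "eqbaxcn".

eqbaxcn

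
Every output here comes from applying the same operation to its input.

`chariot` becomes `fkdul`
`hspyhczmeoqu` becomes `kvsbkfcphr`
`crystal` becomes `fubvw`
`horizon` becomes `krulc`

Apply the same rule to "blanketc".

The rule is to shift every letter 3 places forward in the alphabet (wrapping around), then delete the last 2 characters.
Working it through for "blanketc": intermediate "eodqnhwf", final "eodqnh".

eodqnh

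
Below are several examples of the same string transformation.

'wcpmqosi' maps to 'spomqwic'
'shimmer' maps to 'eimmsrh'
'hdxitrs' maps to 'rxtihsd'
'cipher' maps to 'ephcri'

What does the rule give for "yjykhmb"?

What's happening: take characters alternately from the front and the back (1st, last, 2nd, 2nd-last, ...), then move the first 3 characters to the end (rotate left by 3).
Applying both steps to "yjykhmb": "ybjmyhk", then "myhkybj".

myhkybj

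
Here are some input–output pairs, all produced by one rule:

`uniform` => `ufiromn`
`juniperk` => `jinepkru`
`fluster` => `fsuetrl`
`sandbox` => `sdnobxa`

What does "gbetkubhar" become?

In each case the input is transformed by: swap each adjacent pair of characters (1↔2, 3↔4, ...), then move the first character to the end.
On "gbetkubhar": the first step gives "bgteukhbra", and the second then gives "gteukhbrab".
(Check on "fluster": → "lfsuetr" → "fsuetrl" ✓)

gteukhbrab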